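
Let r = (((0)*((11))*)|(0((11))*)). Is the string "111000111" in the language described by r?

Neither ((0)*((11))*) nor (0((11))*) matches 111000111.

no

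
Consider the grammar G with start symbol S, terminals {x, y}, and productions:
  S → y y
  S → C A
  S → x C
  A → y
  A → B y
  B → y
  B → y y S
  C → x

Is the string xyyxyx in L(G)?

no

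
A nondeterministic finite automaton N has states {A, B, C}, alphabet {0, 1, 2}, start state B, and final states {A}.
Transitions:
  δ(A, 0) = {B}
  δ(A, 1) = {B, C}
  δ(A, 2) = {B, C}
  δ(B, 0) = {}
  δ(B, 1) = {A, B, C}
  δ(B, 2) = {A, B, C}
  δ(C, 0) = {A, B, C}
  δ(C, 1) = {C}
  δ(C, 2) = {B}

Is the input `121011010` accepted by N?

Start: {B}
read 1: {A, B, C}
read 2: {A, B, C}
read 1: {A, B, C}
read 0: {A, B, C}
read 1: {A, B, C}
read 1: {A, B, C}
read 0: {A, B, C}
read 1: {A, B, C}
read 0: {A, B, C}
Reachable ∩ accepting = {A} — nonempty.

accepted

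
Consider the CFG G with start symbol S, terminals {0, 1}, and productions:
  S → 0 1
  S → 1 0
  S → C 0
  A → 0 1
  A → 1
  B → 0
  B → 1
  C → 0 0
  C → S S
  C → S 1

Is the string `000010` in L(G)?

S ⇒ C0 ⇒ SS0 ⇒ C0S0 ⇒ 000S0 ⇒ 000010

yes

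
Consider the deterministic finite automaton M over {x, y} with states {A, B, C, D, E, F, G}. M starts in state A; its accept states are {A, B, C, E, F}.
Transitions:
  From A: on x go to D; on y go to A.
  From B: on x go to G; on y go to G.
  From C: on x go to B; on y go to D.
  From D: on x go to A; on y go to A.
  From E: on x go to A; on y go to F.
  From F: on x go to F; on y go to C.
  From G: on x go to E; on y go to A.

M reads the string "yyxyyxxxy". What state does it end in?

A

A --y--> A
A --y--> A
A --x--> D
D --y--> A
A --y--> A
A --x--> D
D --x--> A
A --x--> D
D --y--> A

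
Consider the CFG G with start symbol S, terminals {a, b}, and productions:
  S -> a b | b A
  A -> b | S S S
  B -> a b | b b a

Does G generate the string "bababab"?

yes

S ⇒ bA ⇒ bSSS ⇒ babSS ⇒ bababS ⇒ bababab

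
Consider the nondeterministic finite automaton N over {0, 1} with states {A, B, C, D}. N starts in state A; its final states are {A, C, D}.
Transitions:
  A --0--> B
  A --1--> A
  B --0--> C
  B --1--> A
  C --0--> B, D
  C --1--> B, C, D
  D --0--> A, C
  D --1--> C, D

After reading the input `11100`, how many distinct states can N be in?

1

Start: {A}
read 1: {A}
read 1: {A}
read 1: {A}
read 0: {B}
read 0: {C}
Final reachable set {C} has 1 state.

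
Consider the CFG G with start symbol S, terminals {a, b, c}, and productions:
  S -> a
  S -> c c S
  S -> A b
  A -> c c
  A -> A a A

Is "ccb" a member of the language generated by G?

yes

S ⇒ Ab ⇒ ccb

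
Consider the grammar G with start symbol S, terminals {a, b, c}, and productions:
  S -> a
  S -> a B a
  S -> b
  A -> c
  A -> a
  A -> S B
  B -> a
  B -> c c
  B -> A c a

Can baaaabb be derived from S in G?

no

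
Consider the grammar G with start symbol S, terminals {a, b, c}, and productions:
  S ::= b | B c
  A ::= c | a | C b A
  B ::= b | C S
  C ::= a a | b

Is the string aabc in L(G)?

S ⇒ Bc ⇒ CSc ⇒ aaSc ⇒ aabc

yes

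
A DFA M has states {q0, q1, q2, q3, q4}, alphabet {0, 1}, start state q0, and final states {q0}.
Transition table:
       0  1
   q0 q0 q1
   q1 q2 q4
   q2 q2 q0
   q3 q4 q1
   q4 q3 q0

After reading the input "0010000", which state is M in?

q2

q0 --0--> q0
q0 --0--> q0
q0 --1--> q1
q1 --0--> q2
q2 --0--> q2
q2 --0--> q2
q2 --0--> q2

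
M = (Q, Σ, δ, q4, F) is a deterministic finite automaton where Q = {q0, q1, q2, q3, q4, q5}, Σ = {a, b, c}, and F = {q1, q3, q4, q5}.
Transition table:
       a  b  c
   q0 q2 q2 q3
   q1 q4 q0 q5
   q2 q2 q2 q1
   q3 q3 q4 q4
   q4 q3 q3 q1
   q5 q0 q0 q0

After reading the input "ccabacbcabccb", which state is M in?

q4 --c--> q1
q1 --c--> q5
q5 --a--> q0
q0 --b--> q2
q2 --a--> q2
q2 --c--> q1
q1 --b--> q0
q0 --c--> q3
q3 --a--> q3
q3 --b--> q4
q4 --c--> q1
q1 --c--> q5
q5 --b--> q0

q0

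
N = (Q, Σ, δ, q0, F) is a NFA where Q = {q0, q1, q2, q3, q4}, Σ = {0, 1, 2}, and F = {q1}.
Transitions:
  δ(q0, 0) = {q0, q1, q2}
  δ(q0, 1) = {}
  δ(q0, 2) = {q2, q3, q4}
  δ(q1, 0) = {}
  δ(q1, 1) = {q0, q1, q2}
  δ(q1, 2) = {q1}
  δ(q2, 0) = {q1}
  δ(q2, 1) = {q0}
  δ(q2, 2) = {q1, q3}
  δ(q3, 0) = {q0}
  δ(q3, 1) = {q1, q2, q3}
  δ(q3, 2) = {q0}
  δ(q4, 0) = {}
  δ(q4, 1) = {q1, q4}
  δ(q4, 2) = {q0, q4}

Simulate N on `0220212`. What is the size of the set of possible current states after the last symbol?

5

Start: {q0}
read 0: {q0, q1, q2}
read 2: {q1, q2, q3, q4}
read 2: {q0, q1, q3, q4}
read 0: {q0, q1, q2}
read 2: {q1, q2, q3, q4}
read 1: {q0, q1, q2, q3, q4}
read 2: {q0, q1, q2, q3, q4}
Final reachable set {q0, q1, q2, q3, q4} has 5 states.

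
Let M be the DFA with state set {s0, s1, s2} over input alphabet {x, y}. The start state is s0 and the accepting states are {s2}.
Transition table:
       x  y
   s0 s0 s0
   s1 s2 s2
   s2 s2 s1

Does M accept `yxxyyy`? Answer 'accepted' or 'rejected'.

rejected

s0 --y--> s0
s0 --x--> s0
s0 --x--> s0
s0 --y--> s0
s0 --y--> s0
s0 --y--> s0
End in state s0, which is not an accepting state.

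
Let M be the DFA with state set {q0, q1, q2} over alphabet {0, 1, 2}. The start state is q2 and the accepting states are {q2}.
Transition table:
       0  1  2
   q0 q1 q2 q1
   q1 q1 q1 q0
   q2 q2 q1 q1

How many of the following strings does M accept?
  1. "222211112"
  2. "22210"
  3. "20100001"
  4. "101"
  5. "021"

0

"222211112": rejected
"22210": rejected
"20100001": rejected
"101": rejected
"021": rejected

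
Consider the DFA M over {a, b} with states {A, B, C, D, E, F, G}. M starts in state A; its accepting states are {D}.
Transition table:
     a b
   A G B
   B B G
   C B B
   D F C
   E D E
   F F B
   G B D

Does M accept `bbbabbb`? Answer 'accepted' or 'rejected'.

A --b--> B
B --b--> G
G --b--> D
D --a--> F
F --b--> B
B --b--> G
G --b--> D
End in state D, which is an accepting state.

accepted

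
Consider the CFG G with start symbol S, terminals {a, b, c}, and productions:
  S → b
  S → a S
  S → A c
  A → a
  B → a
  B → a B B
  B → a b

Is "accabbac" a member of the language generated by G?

no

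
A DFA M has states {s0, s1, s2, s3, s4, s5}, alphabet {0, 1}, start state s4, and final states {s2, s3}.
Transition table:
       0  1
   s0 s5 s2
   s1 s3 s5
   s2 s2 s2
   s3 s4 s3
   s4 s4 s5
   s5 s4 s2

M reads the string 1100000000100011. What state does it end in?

s2

s4 --1--> s5
s5 --1--> s2
s2 --0--> s2
s2 --0--> s2
s2 --0--> s2
s2 --0--> s2
s2 --0--> s2
s2 --0--> s2
s2 --0--> s2
s2 --0--> s2
s2 --1--> s2
s2 --0--> s2
s2 --0--> s2
s2 --0--> s2
s2 --1--> s2
s2 --1--> s2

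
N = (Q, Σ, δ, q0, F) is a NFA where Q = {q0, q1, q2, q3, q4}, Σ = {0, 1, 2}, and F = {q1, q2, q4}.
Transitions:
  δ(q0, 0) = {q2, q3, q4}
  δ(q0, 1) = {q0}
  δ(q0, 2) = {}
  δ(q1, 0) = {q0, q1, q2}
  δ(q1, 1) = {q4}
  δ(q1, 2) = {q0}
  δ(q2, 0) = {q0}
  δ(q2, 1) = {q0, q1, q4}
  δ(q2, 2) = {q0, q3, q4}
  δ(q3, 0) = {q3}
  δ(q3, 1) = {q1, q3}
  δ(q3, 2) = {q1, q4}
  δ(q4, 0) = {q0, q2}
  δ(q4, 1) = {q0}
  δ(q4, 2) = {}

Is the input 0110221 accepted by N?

accepted

Start: {q0}
read 0: {q2, q3, q4}
read 1: {q0, q1, q3, q4}
read 1: {q0, q1, q3, q4}
read 0: {q0, q1, q2, q3, q4}
read 2: {q0, q1, q3, q4}
read 2: {q0, q1, q4}
read 1: {q0, q4}
Reachable ∩ accepting = {q4} — nonempty.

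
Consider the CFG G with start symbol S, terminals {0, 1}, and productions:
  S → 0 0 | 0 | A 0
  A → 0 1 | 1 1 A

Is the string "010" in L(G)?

S ⇒ A0 ⇒ 010

yes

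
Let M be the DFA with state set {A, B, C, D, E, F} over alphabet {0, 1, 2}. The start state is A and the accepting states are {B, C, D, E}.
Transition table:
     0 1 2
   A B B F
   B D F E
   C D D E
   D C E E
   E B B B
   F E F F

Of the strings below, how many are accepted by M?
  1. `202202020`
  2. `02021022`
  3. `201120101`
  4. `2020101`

3

`202202020`: accepted
`02021022`: accepted
`201120101`: accepted
`2020101`: rejected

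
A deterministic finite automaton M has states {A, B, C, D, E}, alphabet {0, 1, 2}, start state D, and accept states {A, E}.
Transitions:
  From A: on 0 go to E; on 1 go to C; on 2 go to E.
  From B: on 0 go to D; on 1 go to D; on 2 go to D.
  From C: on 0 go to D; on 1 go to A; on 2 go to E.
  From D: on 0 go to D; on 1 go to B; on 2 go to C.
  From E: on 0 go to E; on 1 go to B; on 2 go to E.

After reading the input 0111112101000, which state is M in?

D --0--> D
D --1--> B
B --1--> D
D --1--> B
B --1--> D
D --1--> B
B --2--> D
D --1--> B
B --0--> D
D --1--> B
B --0--> D
D --0--> D
D --0--> D

D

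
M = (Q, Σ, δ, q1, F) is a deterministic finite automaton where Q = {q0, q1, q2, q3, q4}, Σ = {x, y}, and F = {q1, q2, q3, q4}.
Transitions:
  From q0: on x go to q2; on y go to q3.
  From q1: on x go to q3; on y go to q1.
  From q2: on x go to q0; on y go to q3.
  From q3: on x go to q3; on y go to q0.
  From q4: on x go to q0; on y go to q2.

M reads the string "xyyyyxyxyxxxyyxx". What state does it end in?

q1 --x--> q3
q3 --y--> q0
q0 --y--> q3
q3 --y--> q0
q0 --y--> q3
q3 --x--> q3
q3 --y--> q0
q0 --x--> q2
q2 --y--> q3
q3 --x--> q3
q3 --x--> q3
q3 --x--> q3
q3 --y--> q0
q0 --y--> q3
q3 --x--> q3
q3 --x--> q3

q3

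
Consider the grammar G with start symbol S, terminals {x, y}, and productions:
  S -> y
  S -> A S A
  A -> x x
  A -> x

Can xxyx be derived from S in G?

S ⇒ ASA ⇒ xxSA ⇒ xxyA ⇒ xxyx

yes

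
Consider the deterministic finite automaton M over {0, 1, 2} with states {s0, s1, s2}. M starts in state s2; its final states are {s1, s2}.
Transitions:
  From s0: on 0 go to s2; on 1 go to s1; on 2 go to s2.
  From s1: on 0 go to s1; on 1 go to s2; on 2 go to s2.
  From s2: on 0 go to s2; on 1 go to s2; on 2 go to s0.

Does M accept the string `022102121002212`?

rejected

s2 --0--> s2
s2 --2--> s0
s0 --2--> s2
s2 --1--> s2
s2 --0--> s2
s2 --2--> s0
s0 --1--> s1
s1 --2--> s2
s2 --1--> s2
s2 --0--> s2
s2 --0--> s2
s2 --2--> s0
s0 --2--> s2
s2 --1--> s2
s2 --2--> s0
End in state s0, which is not an accepting state.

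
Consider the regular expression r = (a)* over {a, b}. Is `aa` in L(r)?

yes

Split into 2 pieces a · a; each matches a.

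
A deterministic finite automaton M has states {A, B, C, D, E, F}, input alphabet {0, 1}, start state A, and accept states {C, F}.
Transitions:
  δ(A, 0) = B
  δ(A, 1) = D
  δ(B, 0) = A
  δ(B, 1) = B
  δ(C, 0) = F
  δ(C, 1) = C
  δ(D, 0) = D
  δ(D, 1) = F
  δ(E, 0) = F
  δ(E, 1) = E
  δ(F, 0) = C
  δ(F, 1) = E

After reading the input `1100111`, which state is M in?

E

A --1--> D
D --1--> F
F --0--> C
C --0--> F
F --1--> E
E --1--> E
E --1--> E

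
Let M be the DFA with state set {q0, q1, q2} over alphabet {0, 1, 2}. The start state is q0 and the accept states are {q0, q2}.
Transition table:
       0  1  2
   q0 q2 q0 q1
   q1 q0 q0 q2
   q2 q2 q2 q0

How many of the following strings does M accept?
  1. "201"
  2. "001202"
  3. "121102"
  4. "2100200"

4

"201": accepted
"001202": accepted
"121102": accepted
"2100200": accepted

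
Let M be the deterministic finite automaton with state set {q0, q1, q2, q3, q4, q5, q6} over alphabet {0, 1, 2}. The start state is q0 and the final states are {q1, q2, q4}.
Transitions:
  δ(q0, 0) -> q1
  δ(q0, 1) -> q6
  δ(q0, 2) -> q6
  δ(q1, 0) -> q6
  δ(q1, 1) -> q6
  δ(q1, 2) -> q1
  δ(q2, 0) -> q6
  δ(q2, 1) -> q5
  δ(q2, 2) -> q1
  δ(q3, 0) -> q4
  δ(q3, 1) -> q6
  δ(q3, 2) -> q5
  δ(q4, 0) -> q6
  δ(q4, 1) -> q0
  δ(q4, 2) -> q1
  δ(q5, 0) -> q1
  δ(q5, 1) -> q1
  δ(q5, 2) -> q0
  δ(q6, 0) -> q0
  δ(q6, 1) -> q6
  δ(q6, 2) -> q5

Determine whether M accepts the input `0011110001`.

rejected

q0 --0--> q1
q1 --0--> q6
q6 --1--> q6
q6 --1--> q6
q6 --1--> q6
q6 --1--> q6
q6 --0--> q0
q0 --0--> q1
q1 --0--> q6
q6 --1--> q6
End in state q6, which is not an accepting state.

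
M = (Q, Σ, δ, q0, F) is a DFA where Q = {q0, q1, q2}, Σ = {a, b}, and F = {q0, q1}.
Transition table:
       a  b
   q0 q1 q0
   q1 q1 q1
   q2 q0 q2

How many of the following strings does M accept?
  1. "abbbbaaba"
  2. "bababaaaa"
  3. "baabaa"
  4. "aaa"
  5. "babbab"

5

"abbbbaaba": accepted
"bababaaaa": accepted
"baabaa": accepted
"aaa": accepted
"babbab": accepted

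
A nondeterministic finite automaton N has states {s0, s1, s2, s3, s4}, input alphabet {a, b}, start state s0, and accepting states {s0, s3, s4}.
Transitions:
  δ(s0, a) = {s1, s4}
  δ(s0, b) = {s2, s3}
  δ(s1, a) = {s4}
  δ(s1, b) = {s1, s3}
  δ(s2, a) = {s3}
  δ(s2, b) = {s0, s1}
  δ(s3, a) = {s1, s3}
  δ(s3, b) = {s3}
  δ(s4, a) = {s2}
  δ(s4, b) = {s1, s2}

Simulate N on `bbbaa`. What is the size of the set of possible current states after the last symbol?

4

Start: {s0}
read b: {s2, s3}
read b: {s0, s1, s3}
read b: {s1, s2, s3}
read a: {s1, s3, s4}
read a: {s1, s2, s3, s4}
Final reachable set {s1, s2, s3, s4} has 4 states.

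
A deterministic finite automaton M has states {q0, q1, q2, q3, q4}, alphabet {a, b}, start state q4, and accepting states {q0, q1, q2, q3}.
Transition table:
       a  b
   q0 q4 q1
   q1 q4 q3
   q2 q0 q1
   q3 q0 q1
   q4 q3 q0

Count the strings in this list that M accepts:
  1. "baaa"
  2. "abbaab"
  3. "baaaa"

"baaa": accepted
"abbaab": accepted
"baaaa": rejected

2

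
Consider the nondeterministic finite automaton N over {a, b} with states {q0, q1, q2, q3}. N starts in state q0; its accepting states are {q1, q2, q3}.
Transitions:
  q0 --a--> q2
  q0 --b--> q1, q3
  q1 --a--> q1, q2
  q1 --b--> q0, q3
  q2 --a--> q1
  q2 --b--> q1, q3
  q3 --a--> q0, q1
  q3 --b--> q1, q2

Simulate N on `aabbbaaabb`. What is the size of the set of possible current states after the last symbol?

Start: {q0}
read a: {q2}
read a: {q1}
read b: {q0, q3}
read b: {q1, q2, q3}
read b: {q0, q1, q2, q3}
read a: {q0, q1, q2}
read a: {q1, q2}
read a: {q1, q2}
read b: {q0, q1, q3}
read b: {q0, q1, q2, q3}
Final reachable set {q0, q1, q2, q3} has 4 states.

4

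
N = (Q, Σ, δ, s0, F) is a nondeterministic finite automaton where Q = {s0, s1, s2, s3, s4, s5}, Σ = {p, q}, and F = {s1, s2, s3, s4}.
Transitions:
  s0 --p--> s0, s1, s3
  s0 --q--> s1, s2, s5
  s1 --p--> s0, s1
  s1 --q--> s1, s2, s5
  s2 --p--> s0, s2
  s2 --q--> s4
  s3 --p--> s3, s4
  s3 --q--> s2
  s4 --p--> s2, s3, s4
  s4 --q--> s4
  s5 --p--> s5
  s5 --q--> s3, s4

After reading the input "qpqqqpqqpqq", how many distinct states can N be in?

Start: {s0}
read q: {s1, s2, s5}
read p: {s0, s1, s2, s5}
read q: {s1, s2, s3, s4, s5}
read q: {s1, s2, s3, s4, s5}
read q: {s1, s2, s3, s4, s5}
read p: {s0, s1, s2, s3, s4, s5}
read q: {s1, s2, s3, s4, s5}
read q: {s1, s2, s3, s4, s5}
read p: {s0, s1, s2, s3, s4, s5}
read q: {s1, s2, s3, s4, s5}
read q: {s1, s2, s3, s4, s5}
Final reachable set {s1, s2, s3, s4, s5} has 5 states.

5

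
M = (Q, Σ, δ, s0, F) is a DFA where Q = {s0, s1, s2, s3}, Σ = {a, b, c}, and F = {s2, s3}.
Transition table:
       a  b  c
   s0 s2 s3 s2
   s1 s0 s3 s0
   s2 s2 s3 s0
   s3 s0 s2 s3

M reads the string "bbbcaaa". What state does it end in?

s2

s0 --b--> s3
s3 --b--> s2
s2 --b--> s3
s3 --c--> s3
s3 --a--> s0
s0 --a--> s2
s2 --a--> s2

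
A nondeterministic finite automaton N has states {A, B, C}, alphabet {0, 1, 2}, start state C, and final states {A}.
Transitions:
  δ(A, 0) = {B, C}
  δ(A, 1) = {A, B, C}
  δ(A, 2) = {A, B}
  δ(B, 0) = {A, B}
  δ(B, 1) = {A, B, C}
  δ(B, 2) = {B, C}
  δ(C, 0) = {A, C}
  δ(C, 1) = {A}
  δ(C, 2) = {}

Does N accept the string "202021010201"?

rejected

Start: {C}
read 2: {}
The reachable set is empty and stays empty for the remaining 11 symbols.
Reachable ∩ accepting = {} — empty.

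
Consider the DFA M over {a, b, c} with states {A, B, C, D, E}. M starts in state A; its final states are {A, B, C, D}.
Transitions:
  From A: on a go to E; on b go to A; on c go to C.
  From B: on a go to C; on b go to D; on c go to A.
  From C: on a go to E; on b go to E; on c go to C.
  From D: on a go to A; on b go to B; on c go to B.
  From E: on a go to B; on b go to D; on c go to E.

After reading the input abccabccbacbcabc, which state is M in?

A --a--> E
E --b--> D
D --c--> B
B --c--> A
A --a--> E
E --b--> D
D --c--> B
B --c--> A
A --b--> A
A --a--> E
E --c--> E
E --b--> D
D --c--> B
B --a--> C
C --b--> E
E --c--> E

E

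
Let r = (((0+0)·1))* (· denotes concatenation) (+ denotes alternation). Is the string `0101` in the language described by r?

Split into 2 pieces 01 · 01; each matches ((0+0)·1).

yes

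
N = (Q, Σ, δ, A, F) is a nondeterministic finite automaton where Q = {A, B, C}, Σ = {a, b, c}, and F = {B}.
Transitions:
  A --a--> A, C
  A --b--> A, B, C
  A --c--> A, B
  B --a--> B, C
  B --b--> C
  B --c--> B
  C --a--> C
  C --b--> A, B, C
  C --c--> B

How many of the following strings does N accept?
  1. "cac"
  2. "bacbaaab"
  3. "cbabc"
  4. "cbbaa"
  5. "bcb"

5

"cac": accepted
"bacbaaab": accepted
"cbabc": accepted
"cbbaa": accepted
"bcb": accepted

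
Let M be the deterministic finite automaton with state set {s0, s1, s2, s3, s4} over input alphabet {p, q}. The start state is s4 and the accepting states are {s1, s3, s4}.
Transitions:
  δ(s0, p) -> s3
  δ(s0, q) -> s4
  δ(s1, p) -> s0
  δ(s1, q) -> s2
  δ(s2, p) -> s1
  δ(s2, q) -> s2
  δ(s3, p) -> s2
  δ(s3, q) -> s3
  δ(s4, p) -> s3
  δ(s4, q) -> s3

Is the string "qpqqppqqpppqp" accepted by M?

s4 --q--> s3
s3 --p--> s2
s2 --q--> s2
s2 --q--> s2
s2 --p--> s1
s1 --p--> s0
s0 --q--> s4
s4 --q--> s3
s3 --p--> s2
s2 --p--> s1
s1 --p--> s0
s0 --q--> s4
s4 --p--> s3
End in state s3, which is an accepting state.

accepted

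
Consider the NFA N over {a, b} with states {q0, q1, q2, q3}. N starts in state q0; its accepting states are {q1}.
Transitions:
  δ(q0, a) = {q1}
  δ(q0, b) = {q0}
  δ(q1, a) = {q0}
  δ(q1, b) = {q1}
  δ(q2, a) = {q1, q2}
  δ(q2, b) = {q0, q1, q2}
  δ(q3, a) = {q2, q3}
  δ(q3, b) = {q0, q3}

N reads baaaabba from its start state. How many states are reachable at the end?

Start: {q0}
read b: {q0}
read a: {q1}
read a: {q0}
read a: {q1}
read a: {q0}
read b: {q0}
read b: {q0}
read a: {q1}
Final reachable set {q1} has 1 state.

1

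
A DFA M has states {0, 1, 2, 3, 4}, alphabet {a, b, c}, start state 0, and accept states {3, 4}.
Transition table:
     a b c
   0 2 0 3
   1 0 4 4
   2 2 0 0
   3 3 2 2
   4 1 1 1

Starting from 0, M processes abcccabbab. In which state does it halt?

0

0 --a--> 2
2 --b--> 0
0 --c--> 3
3 --c--> 2
2 --c--> 0
0 --a--> 2
2 --b--> 0
0 --b--> 0
0 --a--> 2
2 --b--> 0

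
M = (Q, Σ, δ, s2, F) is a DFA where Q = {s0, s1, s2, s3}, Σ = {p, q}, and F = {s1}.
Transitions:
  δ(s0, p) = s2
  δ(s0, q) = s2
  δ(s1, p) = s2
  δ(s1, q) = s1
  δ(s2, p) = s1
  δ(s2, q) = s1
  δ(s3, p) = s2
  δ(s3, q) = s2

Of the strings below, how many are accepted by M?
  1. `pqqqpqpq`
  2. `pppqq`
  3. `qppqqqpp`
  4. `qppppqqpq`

`pqqqpqpq`: accepted
`pppqq`: accepted
`qppqqqpp`: accepted
`qppppqqpq`: accepted

4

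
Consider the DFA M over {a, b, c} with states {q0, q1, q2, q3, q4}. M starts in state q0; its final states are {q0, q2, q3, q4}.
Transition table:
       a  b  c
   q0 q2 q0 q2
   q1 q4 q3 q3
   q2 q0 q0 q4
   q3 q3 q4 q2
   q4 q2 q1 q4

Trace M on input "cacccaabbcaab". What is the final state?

q0

q0 --c--> q2
q2 --a--> q0
q0 --c--> q2
q2 --c--> q4
q4 --c--> q4
q4 --a--> q2
q2 --a--> q0
q0 --b--> q0
q0 --b--> q0
q0 --c--> q2
q2 --a--> q0
q0 --a--> q2
q2 --b--> q0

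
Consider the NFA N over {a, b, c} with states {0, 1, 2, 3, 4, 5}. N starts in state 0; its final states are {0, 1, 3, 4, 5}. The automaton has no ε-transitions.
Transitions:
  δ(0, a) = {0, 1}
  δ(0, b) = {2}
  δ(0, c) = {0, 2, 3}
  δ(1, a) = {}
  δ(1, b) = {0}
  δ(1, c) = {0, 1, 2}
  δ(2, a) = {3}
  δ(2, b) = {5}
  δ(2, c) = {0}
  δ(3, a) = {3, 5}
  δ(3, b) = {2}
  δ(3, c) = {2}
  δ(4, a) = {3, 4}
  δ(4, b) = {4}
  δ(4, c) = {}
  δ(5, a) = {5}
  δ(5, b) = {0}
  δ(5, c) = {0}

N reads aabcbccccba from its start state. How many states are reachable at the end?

2

Start: {0}
read a: {0, 1}
read a: {0, 1}
read b: {0, 2}
read c: {0, 2, 3}
read b: {2, 5}
read c: {0}
read c: {0, 2, 3}
read c: {0, 2, 3}
read c: {0, 2, 3}
read b: {2, 5}
read a: {3, 5}
Final reachable set {3, 5} has 2 states.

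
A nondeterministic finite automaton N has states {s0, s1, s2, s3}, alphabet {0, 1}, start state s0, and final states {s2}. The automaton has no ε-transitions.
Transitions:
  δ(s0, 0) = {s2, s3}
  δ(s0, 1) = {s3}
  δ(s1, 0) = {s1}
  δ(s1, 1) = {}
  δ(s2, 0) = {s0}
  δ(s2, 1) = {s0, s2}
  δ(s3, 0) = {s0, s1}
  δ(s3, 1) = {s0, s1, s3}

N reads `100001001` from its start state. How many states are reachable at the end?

Start: {s0}
read 1: {s3}
read 0: {s0, s1}
read 0: {s1, s2, s3}
read 0: {s0, s1}
read 0: {s1, s2, s3}
read 1: {s0, s1, s2, s3}
read 0: {s0, s1, s2, s3}
read 0: {s0, s1, s2, s3}
read 1: {s0, s1, s2, s3}
Final reachable set {s0, s1, s2, s3} has 4 states.

4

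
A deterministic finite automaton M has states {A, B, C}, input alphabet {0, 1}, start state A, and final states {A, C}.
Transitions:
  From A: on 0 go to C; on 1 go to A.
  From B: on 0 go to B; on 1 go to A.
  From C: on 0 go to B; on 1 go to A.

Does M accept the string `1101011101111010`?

A --1--> A
A --1--> A
A --0--> C
C --1--> A
A --0--> C
C --1--> A
A --1--> A
A --1--> A
A --0--> C
C --1--> A
A --1--> A
A --1--> A
A --1--> A
A --0--> C
C --1--> A
A --0--> C
End in state C, which is an accepting state.

accepted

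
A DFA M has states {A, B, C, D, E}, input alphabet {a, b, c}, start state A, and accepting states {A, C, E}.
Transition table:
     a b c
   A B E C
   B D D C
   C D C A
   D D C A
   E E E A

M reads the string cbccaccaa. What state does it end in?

D

A --c--> C
C --b--> C
C --c--> A
A --c--> C
C --a--> D
D --c--> A
A --c--> C
C --a--> D
D --a--> D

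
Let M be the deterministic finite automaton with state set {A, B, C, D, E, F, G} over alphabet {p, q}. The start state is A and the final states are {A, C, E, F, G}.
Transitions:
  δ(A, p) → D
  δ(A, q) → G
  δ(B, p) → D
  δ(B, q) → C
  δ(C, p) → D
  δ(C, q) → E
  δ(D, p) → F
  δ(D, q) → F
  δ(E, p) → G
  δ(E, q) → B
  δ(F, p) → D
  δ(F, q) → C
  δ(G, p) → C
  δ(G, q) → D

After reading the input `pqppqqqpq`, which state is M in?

F

A --p--> D
D --q--> F
F --p--> D
D --p--> F
F --q--> C
C --q--> E
E --q--> B
B --p--> D
D --q--> F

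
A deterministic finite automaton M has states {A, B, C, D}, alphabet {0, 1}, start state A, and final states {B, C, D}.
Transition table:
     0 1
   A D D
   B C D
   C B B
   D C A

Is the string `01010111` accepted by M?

rejected

A --0--> D
D --1--> A
A --0--> D
D --1--> A
A --0--> D
D --1--> A
A --1--> D
D --1--> A
End in state A, which is not an accepting state.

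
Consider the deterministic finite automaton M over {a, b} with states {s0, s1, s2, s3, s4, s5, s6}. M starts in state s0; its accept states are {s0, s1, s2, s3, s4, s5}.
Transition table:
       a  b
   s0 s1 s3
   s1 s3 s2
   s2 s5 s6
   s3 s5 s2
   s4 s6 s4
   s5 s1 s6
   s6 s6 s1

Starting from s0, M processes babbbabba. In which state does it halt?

s3

s0 --b--> s3
s3 --a--> s5
s5 --b--> s6
s6 --b--> s1
s1 --b--> s2
s2 --a--> s5
s5 --b--> s6
s6 --b--> s1
s1 --a--> s3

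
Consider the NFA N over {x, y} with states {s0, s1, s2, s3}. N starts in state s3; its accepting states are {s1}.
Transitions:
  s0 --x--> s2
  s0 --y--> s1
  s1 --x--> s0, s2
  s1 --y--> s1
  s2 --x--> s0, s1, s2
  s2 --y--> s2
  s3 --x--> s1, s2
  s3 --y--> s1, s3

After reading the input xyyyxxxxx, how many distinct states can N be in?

3

Start: {s3}
read x: {s1, s2}
read y: {s1, s2}
read y: {s1, s2}
read y: {s1, s2}
read x: {s0, s1, s2}
read x: {s0, s1, s2}
read x: {s0, s1, s2}
read x: {s0, s1, s2}
read x: {s0, s1, s2}
Final reachable set {s0, s1, s2} has 3 states.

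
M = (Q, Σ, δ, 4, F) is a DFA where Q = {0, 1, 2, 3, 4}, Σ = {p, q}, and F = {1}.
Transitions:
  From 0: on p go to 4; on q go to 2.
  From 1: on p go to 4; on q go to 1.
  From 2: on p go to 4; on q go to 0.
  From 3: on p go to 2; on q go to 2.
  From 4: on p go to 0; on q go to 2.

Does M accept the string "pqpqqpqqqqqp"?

4 --p--> 0
0 --q--> 2
2 --p--> 4
4 --q--> 2
2 --q--> 0
0 --p--> 4
4 --q--> 2
2 --q--> 0
0 --q--> 2
2 --q--> 0
0 --q--> 2
2 --p--> 4
End in state 4, which is not an accepting state.

rejected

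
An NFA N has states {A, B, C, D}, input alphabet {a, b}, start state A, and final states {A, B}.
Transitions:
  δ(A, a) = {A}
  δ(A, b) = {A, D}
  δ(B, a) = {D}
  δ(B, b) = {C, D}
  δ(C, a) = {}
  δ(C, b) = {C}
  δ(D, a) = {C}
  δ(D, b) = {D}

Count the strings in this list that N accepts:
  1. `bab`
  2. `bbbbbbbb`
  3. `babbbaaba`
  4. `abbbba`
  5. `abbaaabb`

5

`bab`: accepted
`bbbbbbbb`: accepted
`babbbaaba`: accepted
`abbbba`: accepted
`abbaaabb`: accepted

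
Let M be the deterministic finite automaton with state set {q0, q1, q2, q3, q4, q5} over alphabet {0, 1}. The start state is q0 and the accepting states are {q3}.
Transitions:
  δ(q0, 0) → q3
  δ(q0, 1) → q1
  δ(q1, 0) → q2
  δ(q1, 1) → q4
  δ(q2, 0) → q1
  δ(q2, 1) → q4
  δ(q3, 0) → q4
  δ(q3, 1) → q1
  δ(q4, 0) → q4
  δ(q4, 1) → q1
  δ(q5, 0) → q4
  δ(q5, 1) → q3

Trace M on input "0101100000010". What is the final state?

q0 --0--> q3
q3 --1--> q1
q1 --0--> q2
q2 --1--> q4
q4 --1--> q1
q1 --0--> q2
q2 --0--> q1
q1 --0--> q2
q2 --0--> q1
q1 --0--> q2
q2 --0--> q1
q1 --1--> q4
q4 --0--> q4

q4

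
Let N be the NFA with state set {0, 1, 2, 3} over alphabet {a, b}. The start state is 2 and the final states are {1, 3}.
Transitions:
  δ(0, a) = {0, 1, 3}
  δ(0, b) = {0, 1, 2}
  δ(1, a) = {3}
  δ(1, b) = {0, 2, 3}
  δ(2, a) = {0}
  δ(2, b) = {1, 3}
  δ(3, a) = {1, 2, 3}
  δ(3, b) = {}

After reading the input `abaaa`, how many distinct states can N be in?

Start: {2}
read a: {0}
read b: {0, 1, 2}
read a: {0, 1, 3}
read a: {0, 1, 2, 3}
read a: {0, 1, 2, 3}
Final reachable set {0, 1, 2, 3} has 4 states.

4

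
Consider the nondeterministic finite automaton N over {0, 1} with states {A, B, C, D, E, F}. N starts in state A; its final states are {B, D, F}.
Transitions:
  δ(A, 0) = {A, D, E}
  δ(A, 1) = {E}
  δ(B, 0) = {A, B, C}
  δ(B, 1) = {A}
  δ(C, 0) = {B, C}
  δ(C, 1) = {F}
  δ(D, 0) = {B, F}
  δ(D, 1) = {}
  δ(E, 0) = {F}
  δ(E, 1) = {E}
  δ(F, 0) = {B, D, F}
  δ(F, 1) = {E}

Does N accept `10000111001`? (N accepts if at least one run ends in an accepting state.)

rejected

Start: {A}
read 1: {E}
read 0: {F}
read 0: {B, D, F}
read 0: {A, B, C, D, F}
read 0: {A, B, C, D, E, F}
read 1: {A, E, F}
read 1: {E}
read 1: {E}
read 0: {F}
read 0: {B, D, F}
read 1: {A, E}
Reachable ∩ accepting = {} — empty.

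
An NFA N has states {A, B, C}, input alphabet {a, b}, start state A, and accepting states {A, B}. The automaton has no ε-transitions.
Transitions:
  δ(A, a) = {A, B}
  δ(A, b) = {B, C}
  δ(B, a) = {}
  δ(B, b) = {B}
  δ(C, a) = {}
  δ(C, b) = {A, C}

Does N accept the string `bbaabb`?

accepted

Start: {A}
read b: {B, C}
read b: {A, B, C}
read a: {A, B}
read a: {A, B}
read b: {B, C}
read b: {A, B, C}
Reachable ∩ accepting = {A, B} — nonempty.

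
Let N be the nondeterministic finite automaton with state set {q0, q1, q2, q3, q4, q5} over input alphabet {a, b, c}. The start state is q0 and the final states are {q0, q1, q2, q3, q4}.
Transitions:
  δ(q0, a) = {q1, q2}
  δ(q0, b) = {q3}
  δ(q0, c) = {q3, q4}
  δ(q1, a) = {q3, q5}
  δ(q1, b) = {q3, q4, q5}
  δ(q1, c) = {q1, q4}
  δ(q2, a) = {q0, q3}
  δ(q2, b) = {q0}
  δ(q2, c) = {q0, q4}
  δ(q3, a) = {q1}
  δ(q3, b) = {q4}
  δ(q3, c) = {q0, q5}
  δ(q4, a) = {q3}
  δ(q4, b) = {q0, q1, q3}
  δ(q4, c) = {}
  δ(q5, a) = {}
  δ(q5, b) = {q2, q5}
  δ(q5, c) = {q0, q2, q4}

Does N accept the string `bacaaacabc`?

Start: {q0}
read b: {q3}
read a: {q1}
read c: {q1, q4}
read a: {q3, q5}
read a: {q1}
read a: {q3, q5}
read c: {q0, q2, q4, q5}
read a: {q0, q1, q2, q3}
read b: {q0, q3, q4, q5}
read c: {q0, q2, q3, q4, q5}
Reachable ∩ accepting = {q0, q2, q3, q4} — nonempty.

accepted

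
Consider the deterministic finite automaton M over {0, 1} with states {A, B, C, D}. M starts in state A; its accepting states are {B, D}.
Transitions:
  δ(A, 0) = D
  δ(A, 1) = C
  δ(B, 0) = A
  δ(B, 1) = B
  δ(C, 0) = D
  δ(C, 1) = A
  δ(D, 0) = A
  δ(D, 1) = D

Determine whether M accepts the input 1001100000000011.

accepted

A --1--> C
C --0--> D
D --0--> A
A --1--> C
C --1--> A
A --0--> D
D --0--> A
A --0--> D
D --0--> A
A --0--> D
D --0--> A
A --0--> D
D --0--> A
A --0--> D
D --1--> D
D --1--> D
End in state D, which is an accepting state.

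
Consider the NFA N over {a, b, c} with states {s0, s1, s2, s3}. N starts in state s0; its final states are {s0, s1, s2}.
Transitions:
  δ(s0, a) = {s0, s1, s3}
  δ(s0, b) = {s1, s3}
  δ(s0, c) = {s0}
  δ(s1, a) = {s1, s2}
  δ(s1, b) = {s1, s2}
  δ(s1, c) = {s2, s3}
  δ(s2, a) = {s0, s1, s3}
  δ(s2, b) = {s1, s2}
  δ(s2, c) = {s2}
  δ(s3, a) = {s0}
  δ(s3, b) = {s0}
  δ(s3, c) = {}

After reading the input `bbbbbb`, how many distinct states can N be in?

3

Start: {s0}
read b: {s1, s3}
read b: {s0, s1, s2}
read b: {s1, s2, s3}
read b: {s0, s1, s2}
read b: {s1, s2, s3}
read b: {s0, s1, s2}
Final reachable set {s0, s1, s2} has 3 states.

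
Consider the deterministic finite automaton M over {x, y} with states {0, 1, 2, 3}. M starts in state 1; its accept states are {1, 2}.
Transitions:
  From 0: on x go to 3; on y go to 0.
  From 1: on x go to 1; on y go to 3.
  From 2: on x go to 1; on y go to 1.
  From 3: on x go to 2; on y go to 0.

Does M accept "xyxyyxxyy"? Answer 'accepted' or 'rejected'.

rejected

1 --x--> 1
1 --y--> 3
3 --x--> 2
2 --y--> 1
1 --y--> 3
3 --x--> 2
2 --x--> 1
1 --y--> 3
3 --y--> 0
End in state 0, which is not an accepting state.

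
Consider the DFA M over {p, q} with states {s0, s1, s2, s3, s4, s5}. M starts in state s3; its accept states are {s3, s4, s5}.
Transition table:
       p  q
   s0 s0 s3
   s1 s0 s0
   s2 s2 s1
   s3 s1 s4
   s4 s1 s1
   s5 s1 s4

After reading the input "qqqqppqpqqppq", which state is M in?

s3 --q--> s4
s4 --q--> s1
s1 --q--> s0
s0 --q--> s3
s3 --p--> s1
s1 --p--> s0
s0 --q--> s3
s3 --p--> s1
s1 --q--> s0
s0 --q--> s3
s3 --p--> s1
s1 --p--> s0
s0 --q--> s3

s3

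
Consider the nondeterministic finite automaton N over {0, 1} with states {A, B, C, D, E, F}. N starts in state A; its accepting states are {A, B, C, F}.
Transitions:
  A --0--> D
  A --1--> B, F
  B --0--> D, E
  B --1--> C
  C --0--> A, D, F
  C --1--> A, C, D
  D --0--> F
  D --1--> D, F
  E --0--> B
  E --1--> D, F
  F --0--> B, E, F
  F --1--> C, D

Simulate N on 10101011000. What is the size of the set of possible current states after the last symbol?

Start: {A}
read 1: {B, F}
read 0: {B, D, E, F}
read 1: {C, D, F}
read 0: {A, B, D, E, F}
read 1: {B, C, D, F}
read 0: {A, B, D, E, F}
read 1: {B, C, D, F}
read 1: {A, C, D, F}
read 0: {A, B, D, E, F}
read 0: {B, D, E, F}
read 0: {B, D, E, F}
Final reachable set {B, D, E, F} has 4 states.

4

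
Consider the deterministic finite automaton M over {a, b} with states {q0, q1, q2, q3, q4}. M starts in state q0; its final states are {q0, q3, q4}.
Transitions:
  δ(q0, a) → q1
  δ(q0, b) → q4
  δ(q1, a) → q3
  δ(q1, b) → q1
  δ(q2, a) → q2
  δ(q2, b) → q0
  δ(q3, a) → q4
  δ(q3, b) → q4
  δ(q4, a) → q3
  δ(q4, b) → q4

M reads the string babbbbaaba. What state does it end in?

q3

q0 --b--> q4
q4 --a--> q3
q3 --b--> q4
q4 --b--> q4
q4 --b--> q4
q4 --b--> q4
q4 --a--> q3
q3 --a--> q4
q4 --b--> q4
q4 --a--> q3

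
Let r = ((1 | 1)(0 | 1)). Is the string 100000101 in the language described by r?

no

No split of 100000101 into u·v has (1|1) matching u and (0|1) matching v.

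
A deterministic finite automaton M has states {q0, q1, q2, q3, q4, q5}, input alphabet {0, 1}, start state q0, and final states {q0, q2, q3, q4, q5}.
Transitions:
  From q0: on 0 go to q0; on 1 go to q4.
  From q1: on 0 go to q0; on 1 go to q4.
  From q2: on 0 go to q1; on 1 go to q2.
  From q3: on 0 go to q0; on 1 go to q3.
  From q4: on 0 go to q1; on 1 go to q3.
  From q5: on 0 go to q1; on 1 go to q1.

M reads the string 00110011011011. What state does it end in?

q3

q0 --0--> q0
q0 --0--> q0
q0 --1--> q4
q4 --1--> q3
q3 --0--> q0
q0 --0--> q0
q0 --1--> q4
q4 --1--> q3
q3 --0--> q0
q0 --1--> q4
q4 --1--> q3
q3 --0--> q0
q0 --1--> q4
q4 --1--> q3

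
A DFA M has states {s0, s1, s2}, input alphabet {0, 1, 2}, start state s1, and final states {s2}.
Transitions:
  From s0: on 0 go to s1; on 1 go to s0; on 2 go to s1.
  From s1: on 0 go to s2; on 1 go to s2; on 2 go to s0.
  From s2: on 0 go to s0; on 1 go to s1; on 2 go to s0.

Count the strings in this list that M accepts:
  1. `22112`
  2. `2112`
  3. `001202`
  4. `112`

`22112`: rejected
`2112`: rejected
`001202`: rejected
`112`: rejected

0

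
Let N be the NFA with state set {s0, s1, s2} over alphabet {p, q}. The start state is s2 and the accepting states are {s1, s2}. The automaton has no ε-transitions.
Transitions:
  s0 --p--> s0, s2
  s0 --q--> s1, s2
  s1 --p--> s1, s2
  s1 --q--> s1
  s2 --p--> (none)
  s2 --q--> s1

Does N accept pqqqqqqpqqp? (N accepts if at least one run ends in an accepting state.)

Start: {s2}
read p: {}
The reachable set is empty and stays empty for the remaining 10 symbols.
Reachable ∩ accepting = {} — empty.

rejected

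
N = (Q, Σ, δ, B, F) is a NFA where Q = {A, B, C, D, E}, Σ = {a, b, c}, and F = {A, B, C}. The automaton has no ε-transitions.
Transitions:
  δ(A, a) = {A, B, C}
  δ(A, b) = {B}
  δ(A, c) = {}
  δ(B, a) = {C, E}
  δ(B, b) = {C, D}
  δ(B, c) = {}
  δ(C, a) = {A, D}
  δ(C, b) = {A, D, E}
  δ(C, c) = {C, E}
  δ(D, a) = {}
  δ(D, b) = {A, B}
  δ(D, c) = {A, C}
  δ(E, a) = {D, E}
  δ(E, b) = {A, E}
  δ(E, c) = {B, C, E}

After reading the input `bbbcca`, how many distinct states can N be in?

Start: {B}
read b: {C, D}
read b: {A, B, D, E}
read b: {A, B, C, D, E}
read c: {A, B, C, E}
read c: {B, C, E}
read a: {A, C, D, E}
Final reachable set {A, C, D, E} has 4 states.

4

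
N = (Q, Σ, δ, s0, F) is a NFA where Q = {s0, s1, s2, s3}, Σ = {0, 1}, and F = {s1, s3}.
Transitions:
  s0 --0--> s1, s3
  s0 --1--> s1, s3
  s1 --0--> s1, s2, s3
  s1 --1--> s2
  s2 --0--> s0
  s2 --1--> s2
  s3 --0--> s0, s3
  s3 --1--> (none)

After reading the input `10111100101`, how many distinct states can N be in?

2

Start: {s0}
read 1: {s1, s3}
read 0: {s0, s1, s2, s3}
read 1: {s1, s2, s3}
read 1: {s2}
read 1: {s2}
read 1: {s2}
read 0: {s0}
read 0: {s1, s3}
read 1: {s2}
read 0: {s0}
read 1: {s1, s3}
Final reachable set {s1, s3} has 2 states.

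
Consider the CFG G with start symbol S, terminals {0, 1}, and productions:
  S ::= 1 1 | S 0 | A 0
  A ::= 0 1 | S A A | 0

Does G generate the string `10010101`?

no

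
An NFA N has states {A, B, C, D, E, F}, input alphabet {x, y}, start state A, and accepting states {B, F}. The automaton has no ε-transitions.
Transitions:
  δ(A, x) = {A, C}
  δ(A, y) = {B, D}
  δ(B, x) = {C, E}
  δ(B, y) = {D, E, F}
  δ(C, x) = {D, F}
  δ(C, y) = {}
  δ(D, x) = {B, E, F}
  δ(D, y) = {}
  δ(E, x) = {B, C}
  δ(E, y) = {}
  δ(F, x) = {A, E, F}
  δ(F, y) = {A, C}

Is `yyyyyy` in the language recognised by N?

Start: {A}
read y: {B, D}
read y: {D, E, F}
read y: {A, C}
read y: {B, D}
read y: {D, E, F}
read y: {A, C}
Reachable ∩ accepting = {} — empty.

rejected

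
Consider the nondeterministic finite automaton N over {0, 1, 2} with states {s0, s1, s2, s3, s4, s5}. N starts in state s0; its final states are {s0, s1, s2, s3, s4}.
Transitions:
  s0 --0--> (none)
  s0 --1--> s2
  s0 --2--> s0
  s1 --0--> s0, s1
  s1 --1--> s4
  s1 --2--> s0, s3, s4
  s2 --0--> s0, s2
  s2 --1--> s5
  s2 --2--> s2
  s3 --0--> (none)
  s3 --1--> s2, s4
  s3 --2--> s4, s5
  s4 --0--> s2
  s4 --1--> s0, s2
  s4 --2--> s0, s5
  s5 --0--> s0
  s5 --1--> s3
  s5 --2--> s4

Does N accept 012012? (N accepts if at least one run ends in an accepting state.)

Start: {s0}
read 0: {}
The reachable set is empty and stays empty for the remaining 5 symbols.
Reachable ∩ accepting = {} — empty.

rejected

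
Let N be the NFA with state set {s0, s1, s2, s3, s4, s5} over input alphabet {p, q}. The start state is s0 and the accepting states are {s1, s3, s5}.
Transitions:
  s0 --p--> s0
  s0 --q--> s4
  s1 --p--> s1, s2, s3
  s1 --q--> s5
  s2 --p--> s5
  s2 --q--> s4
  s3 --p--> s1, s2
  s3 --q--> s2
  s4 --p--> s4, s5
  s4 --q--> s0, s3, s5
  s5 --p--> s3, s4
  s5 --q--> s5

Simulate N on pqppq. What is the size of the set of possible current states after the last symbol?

4

Start: {s0}
read p: {s0}
read q: {s4}
read p: {s4, s5}
read p: {s3, s4, s5}
read q: {s0, s2, s3, s5}
Final reachable set {s0, s2, s3, s5} has 4 states.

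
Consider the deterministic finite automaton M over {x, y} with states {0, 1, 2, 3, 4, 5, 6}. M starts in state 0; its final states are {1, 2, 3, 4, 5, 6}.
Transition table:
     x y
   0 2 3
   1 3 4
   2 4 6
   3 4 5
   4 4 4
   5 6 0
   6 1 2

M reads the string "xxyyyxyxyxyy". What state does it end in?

0 --x--> 2
2 --x--> 4
4 --y--> 4
4 --y--> 4
4 --y--> 4
4 --x--> 4
4 --y--> 4
4 --x--> 4
4 --y--> 4
4 --x--> 4
4 --y--> 4
4 --y--> 4

4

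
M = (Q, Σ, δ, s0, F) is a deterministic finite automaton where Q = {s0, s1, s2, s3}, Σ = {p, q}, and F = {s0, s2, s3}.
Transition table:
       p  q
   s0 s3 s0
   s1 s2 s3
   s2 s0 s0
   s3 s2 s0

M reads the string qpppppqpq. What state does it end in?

s0

s0 --q--> s0
s0 --p--> s3
s3 --p--> s2
s2 --p--> s0
s0 --p--> s3
s3 --p--> s2
s2 --q--> s0
s0 --p--> s3
s3 --q--> s0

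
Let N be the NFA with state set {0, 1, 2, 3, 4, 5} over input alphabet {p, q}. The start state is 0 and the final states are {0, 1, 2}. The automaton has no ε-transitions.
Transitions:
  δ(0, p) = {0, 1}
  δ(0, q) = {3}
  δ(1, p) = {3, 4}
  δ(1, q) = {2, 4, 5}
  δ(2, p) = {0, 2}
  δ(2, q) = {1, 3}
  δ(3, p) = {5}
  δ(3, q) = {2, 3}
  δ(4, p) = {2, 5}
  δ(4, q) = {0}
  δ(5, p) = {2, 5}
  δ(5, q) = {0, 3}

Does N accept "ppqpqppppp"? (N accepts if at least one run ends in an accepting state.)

accepted

Start: {0}
read p: {0, 1}
read p: {0, 1, 3, 4}
read q: {0, 2, 3, 4, 5}
read p: {0, 1, 2, 5}
read q: {0, 1, 2, 3, 4, 5}
read p: {0, 1, 2, 3, 4, 5}
read p: {0, 1, 2, 3, 4, 5}
read p: {0, 1, 2, 3, 4, 5}
read p: {0, 1, 2, 3, 4, 5}
read p: {0, 1, 2, 3, 4, 5}
Reachable ∩ accepting = {0, 1, 2} — nonempty.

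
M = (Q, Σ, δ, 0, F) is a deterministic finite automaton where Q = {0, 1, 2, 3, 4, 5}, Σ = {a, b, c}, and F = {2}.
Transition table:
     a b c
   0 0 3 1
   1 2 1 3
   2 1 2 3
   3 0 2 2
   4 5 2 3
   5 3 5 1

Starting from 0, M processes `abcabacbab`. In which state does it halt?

0 --a--> 0
0 --b--> 3
3 --c--> 2
2 --a--> 1
1 --b--> 1
1 --a--> 2
2 --c--> 3
3 --b--> 2
2 --a--> 1
1 --b--> 1

1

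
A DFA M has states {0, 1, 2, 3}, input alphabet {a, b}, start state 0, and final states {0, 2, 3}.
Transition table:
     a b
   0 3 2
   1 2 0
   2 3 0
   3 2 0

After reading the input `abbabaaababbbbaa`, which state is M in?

2

0 --a--> 3
3 --b--> 0
0 --b--> 2
2 --a--> 3
3 --b--> 0
0 --a--> 3
3 --a--> 2
2 --a--> 3
3 --b--> 0
0 --a--> 3
3 --b--> 0
0 --b--> 2
2 --b--> 0
0 --b--> 2
2 --a--> 3
3 --a--> 2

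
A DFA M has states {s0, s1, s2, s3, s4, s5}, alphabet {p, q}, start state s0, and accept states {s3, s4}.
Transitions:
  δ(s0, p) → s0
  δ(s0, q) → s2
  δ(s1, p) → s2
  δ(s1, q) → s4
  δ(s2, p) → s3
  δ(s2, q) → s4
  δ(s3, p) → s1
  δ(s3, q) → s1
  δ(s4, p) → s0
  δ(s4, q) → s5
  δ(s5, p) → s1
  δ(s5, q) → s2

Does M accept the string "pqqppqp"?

accepted

s0 --p--> s0
s0 --q--> s2
s2 --q--> s4
s4 --p--> s0
s0 --p--> s0
s0 --q--> s2
s2 --p--> s3
End in state s3, which is an accepting state.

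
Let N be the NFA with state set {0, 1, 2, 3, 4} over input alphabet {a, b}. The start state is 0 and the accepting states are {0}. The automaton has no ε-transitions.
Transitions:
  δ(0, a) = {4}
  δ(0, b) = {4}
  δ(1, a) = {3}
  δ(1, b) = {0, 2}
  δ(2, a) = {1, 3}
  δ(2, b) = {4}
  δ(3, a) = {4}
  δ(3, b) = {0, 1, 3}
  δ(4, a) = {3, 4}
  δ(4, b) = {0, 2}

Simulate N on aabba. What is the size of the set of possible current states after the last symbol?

Start: {0}
read a: {4}
read a: {3, 4}
read b: {0, 1, 2, 3}
read b: {0, 1, 2, 3, 4}
read a: {1, 3, 4}
Final reachable set {1, 3, 4} has 3 states.

3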